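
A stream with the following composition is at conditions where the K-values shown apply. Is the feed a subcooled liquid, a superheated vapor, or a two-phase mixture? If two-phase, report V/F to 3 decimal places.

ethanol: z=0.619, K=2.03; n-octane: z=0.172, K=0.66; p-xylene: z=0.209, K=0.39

ΣzᵢKᵢ = 1.452; Σzᵢ/Kᵢ = 1.101.
Both exceed 1, so a two-phase solution exists.
Material balance + equilibrium reduce to Σ zᵢ(Kᵢ−1)/(1+ψ(Kᵢ−1)) = 0.
Iterate (Newton) starting at ψ = 0.49:
  ψ = 0.490: g = 0.1717, g' = -0.477 → ψ = 0.850
  ψ = 0.850: g = -0.0071, g' = -0.562 → ψ = 0.837
Converged at ψ = 0.837.

two-phase, V/F = 0.837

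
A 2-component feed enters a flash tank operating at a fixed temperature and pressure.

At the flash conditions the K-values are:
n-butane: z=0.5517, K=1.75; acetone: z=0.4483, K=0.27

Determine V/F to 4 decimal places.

Rachford–Rice: g(V/F) = Σ zᵢ(Kᵢ−1)/(1+V/F(Kᵢ−1)) = 0.
Check two-phase: ΣzᵢKᵢ = 1.0865 > 1 and Σzᵢ/Kᵢ = 1.9756 > 1, so g(0) = 0.0865 > 0 and g(1) = -0.9756 < 0.
Newton–Raphson from V/F = 0.5:
  V/F = 0.5000: g = -0.21444, g' = -0.7566 → V/F = 0.2166
  V/F = 0.2166: g = -0.03276, g' = -0.5667 → V/F = 0.1588
  V/F = 0.1588: g = -0.00042, g' = -0.5534 → V/F = 0.1580
Converged at V/F = 0.1580.

V/F = 0.1580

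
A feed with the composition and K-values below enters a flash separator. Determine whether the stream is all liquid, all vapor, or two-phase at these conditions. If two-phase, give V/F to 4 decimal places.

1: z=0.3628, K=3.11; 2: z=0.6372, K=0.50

ΣzᵢKᵢ = 1.4469; Σzᵢ/Kᵢ = 1.3911.
Both exceed 1, so a two-phase solution exists.
Rachford–Rice: g(ψ) = Σ zᵢ(Kᵢ−1)/(1+ψ(Kᵢ−1)) = 0.
Binary case is linear: z₁(K₁−1)(1+ψ(K₂−1)) + z₂(K₂−1)(1+ψ(K₁−1)) = 0
⇒ ψ = [z₁(K₁−1)+z₂(K₂−1)] / [−(K₁−1)(K₂−1)] = 0.44691/1.05500 = 0.4236

two-phase, V/F = 0.4236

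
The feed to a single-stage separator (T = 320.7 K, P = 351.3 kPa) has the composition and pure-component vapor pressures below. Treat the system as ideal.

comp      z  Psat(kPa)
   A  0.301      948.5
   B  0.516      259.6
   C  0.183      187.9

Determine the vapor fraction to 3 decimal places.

ψ = 0.530

Raoult's law: Kᵢ = Pᵢˢᵃᵗ/P = Pᵢˢᵃᵗ/351.3.
  K_A = 948.5/351.3 = 2.69997, K_B = 259.6/351.3 = 0.73897, K_C = 187.9/351.3 = 0.53487
Let ψ = V/F and solve Σ zᵢ(Kᵢ−1)/(1+ψ(Kᵢ−1)) = 0.
g(0) = ΣzᵢKᵢ − 1 = 0.292 and g(1) = 1 − Σzᵢ/Kᵢ = -0.152, so a root lies in (0, 1).
Newton iteration, ψ⁰ = 0.39:
  ψ = 0.390: g = 0.0538, g' = -0.417 → ψ = 0.519
  ψ = 0.519: g = 0.0039, g' = -0.361 → ψ = 0.530
Converged at ψ = 0.530.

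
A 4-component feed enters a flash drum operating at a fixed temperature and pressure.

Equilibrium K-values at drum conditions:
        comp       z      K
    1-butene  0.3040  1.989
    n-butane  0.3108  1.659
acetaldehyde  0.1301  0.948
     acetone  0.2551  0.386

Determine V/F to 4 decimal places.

V/F = 0.7748

Material balance + equilibrium reduce to Σ zᵢ(Kᵢ−1)/(1+V/F(Kᵢ−1)) = 0.
g(0) = ΣzᵢKᵢ − 1 = 0.3421 and g(1) = 1 − Σzᵢ/Kᵢ = -0.1383, so a root lies in (0, 1).
Iterate (Newton) starting at V/F = 0.64:
  V/F = 0.6400: g = 0.06315, g' = -0.4396 → V/F = 0.7836
  V/F = 0.7836: g = -0.00449, g' = -0.5107 → V/F = 0.7748
Converged at V/F = 0.7748.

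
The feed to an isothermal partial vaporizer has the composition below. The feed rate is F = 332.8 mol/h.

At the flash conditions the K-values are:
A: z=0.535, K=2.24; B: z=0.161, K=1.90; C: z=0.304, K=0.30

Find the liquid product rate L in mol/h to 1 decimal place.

L = 89.7 mol/h

Material balance + equilibrium reduce to Σ zᵢ(Kᵢ−1)/(1+V/F(Kᵢ−1)) = 0.
Feasibility: ΣzᵢKᵢ = 1.596, Σzᵢ/Kᵢ = 1.337 — both > 1, two phases present.
Newton–Raphson from V/F = 0.5:
  V/F = 0.500: g = 0.1821, g' = -0.728 → V/F = 0.750
  V/F = 0.750: g = -0.0178, g' = -0.928 → V/F = 0.731
Converged at V/F = 0.731.
Then V = V/F·F = 0.7305·332.8 = 243.1 mol/h and L = F − V = 89.7 mol/h.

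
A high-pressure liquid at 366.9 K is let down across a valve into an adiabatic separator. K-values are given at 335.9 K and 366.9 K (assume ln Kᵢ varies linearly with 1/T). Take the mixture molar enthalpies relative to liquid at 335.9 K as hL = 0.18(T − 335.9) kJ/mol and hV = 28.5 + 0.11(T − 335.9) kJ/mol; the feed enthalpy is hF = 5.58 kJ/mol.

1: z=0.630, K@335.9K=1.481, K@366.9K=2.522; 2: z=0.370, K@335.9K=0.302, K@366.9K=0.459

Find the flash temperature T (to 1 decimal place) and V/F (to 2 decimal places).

T = 337.1 K, V/F = 0.19

Adiabatic flash: solve Rachford–Rice at each trial T, then check hF = ψ·hV(T) + (1−ψ)·hL(T).
  T = 335.9 K: K = (1.481, 0.302), RR gives ψ = 0.133, H_out = 3.800 kJ/mol
  T = 366.9 K: K = (2.522, 0.459), RR gives ψ = 0.921, H_out = 29.841 kJ/mol
  T = 351.4 K: K = (1.955, 0.376), RR gives ψ = 0.622, H_out = 19.842 kJ/mol
  T = 343.6 K: K = (1.706, 0.337), RR gives ψ = 0.427, H_out = 13.312 kJ/mol
  T = 339.8 K: K = (1.592, 0.320), RR gives ψ = 0.301, H_out = 9.201 kJ/mol
  T = 337.9 K: K = (1.537, 0.311), RR gives ψ = 0.226, H_out = 6.761 kJ/mol
Linear interpolation between T = 335.9 (H_out = 3.800) and T = 337.9 (H_out = 6.761) on hF = 5.58 gives T ≈ 337.1 K, at which ψ = 0.19.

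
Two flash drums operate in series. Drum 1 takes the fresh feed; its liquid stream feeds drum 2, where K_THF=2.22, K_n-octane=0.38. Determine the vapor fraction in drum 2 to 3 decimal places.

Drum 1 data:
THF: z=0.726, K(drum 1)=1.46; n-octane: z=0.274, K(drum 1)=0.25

Drum 1:
Rachford–Rice: g(ψ₁) = Σ zᵢ(Kᵢ−1)/(1+ψ₁(Kᵢ−1)) = 0.
Check two-phase: ΣzᵢKᵢ = 1.128 > 1 and Σzᵢ/Kᵢ = 1.593 > 1, so g(0) = 0.128 > 0 and g(1) = -0.593 < 0.
Newton iteration, ψ₁⁰ = 0.5:
  ψ₁ = 0.500: g = -0.0573, g' = -0.496 → ψ₁ = 0.385
  ψ₁ = 0.385: g = -0.0050, g' = -0.415 → ψ₁ = 0.372
Converged at ψ₁ = 0.372.
Drum-1 compositions:
  THF: x = 0.620, y = 0.905
  n-octane: x = 0.380, y = 0.095
Drum-2 feed = drum-1 liquid: z₂ = (0.6198, 0.3802).
Drum 2:
Binary case is linear: z₁(K₁−1)(1+ψ₂(K₂−1)) + z₂(K₂−1)(1+ψ₂(K₁−1)) = 0
⇒ ψ₂ = [z₁(K₁−1)+z₂(K₂−1)] / [−(K₁−1)(K₂−1)] = 0.5205/0.7564 = 0.688
  THF: x = 0.337, y = 0.748
  n-octane: x = 0.663, y = 0.252

V/F (drum 2) = 0.688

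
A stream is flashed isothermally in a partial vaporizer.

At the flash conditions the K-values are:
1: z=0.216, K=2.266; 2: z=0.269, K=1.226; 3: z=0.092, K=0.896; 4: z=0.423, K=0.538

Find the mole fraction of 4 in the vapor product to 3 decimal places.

Newton iteration, V/F⁰ = 0.63:
  V/F = 0.630: g = -0.0806, g' = -0.298 → V/F = 0.360
  V/F = 0.360: g = -0.0003, g' = -0.306 → V/F = 0.359
Converged at V/F = 0.359.
Compositions from xᵢ = zᵢ/(1+V/F(Kᵢ−1)), yᵢ = Kᵢxᵢ:
  1: x = 0.148, y = 0.336
  2: x = 0.249, y = 0.305
  3: x = 0.096, y = 0.086
  4: x = 0.507, y = 0.273

y_4 = 0.273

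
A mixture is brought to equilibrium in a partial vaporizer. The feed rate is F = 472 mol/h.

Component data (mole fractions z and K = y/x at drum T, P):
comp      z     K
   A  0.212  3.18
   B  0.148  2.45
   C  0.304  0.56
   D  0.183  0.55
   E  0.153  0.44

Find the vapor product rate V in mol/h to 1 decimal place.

V = 196.0 mol/h

Rachford–Rice: g(ψ) = Σ zᵢ(Kᵢ−1)/(1+ψ(Kᵢ−1)) = 0.
g(0) = ΣzᵢKᵢ − 1 = 0.375 and g(1) = 1 − Σzᵢ/Kᵢ = -0.350, so a root lies in (0, 1).
Newton iteration, ψ⁰ = 0.5:
  ψ = 0.500: g = -0.0512, g' = -0.586 → ψ = 0.413
  ψ = 0.413: g = 0.0016, g' = -0.626 → ψ = 0.415
Converged at ψ = 0.415.
Then V = ψ·F = 0.4152·472 = 196.0 mol/h and L = F − V = 276.0 mol/h.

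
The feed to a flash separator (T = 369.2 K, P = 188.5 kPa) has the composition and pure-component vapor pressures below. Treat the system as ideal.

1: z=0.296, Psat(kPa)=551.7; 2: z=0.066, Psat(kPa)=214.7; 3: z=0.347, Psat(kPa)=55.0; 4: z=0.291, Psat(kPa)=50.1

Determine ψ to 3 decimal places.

ψ = 0.093

Raoult's law: Kᵢ = Pᵢˢᵃᵗ/P = Pᵢˢᵃᵗ/188.5.
  K_1 = 551.7/188.5 = 2.92679, K_2 = 214.7/188.5 = 1.13899, K_3 = 55.0/188.5 = 0.29178, K_4 = 50.1/188.5 = 0.26578
Let ψ = V/F and solve Σ zᵢ(Kᵢ−1)/(1+ψ(Kᵢ−1)) = 0.
g(0) = ΣzᵢKᵢ − 1 = 0.120 and g(1) = 1 − Σzᵢ/Kᵢ = -1.443, so a root lies in (0, 1).
Iterate (Newton) starting at ψ = 0.5:
  ψ = 0.500: g = -0.4190, g' = -1.095 → ψ = 0.117
  ψ = 0.117: g = -0.0276, g' = -1.127 → ψ = 0.093
Converged at ψ = 0.093.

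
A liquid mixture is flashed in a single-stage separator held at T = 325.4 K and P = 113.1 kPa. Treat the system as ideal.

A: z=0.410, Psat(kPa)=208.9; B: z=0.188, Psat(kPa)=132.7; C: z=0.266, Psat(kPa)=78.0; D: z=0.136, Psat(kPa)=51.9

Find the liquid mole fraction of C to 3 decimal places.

x_C = 0.352

Raoult's law: Kᵢ = Pᵢˢᵃᵗ/P = Pᵢˢᵃᵗ/113.1.
  K_A = 208.9/113.1 = 1.84704, K_B = 132.7/113.1 = 1.17330, K_C = 78.0/113.1 = 0.68966, K_D = 51.9/113.1 = 0.45889
Iterate (Newton) starting at V/F = 0.59:
  V/F = 0.590: g = 0.0520, g' = -0.260 → V/F = 0.790
  V/F = 0.790: g = -0.0012, g' = -0.276 → V/F = 0.786
Converged at V/F = 0.786.
Compositions from xᵢ = zᵢ/(1+V/F(Kᵢ−1)), yᵢ = Kᵢxᵢ:
  A: x = 0.246, y = 0.455
  B: x = 0.165, y = 0.194
  C: x = 0.352, y = 0.243
  D: x = 0.237, y = 0.109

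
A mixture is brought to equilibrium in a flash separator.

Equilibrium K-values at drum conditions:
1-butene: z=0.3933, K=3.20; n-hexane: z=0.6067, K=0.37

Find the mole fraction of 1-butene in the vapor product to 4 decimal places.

y_1-butene = 0.7124

Material balance + equilibrium reduce to Σ zᵢ(Kᵢ−1)/(1+V/F(Kᵢ−1)) = 0.
g(0) = ΣzᵢKᵢ − 1 = 0.4830 and g(1) = 1 − Σzᵢ/Kᵢ = -0.7626, so a root lies in (0, 1).
Binary case is linear: z₁(K₁−1)(1+V/F(K₂−1)) + z₂(K₂−1)(1+V/F(K₁−1)) = 0
⇒ V/F = [z₁(K₁−1)+z₂(K₂−1)] / [−(K₁−1)(K₂−1)] = 0.48304/1.38600 = 0.3485
Compositions from xᵢ = zᵢ/(1+V/F(Kᵢ−1)), yᵢ = Kᵢxᵢ:
  1-butene: x = 0.2226, y = 0.7124
  n-hexane: x = 0.7774, y = 0.2876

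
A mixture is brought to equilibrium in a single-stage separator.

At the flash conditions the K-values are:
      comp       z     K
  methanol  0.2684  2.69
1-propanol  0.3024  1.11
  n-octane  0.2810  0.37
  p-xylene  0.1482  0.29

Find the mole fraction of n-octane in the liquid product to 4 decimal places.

x_n-octane = 0.3387

Iterate (Newton) starting at ψ = 0.5:
  ψ = 0.5000: g = -0.14419, g' = -0.6457 → ψ = 0.2767
  ψ = 0.2767: g = -0.00401, g' = -0.6386 → ψ = 0.2704
Converged at ψ = 0.2704.
Compositions from xᵢ = zᵢ/(1+ψ(Kᵢ−1)), yᵢ = Kᵢxᵢ:
  methanol: x = 0.1842, y = 0.4955
  1-propanol: x = 0.2937, y = 0.3260
  n-octane: x = 0.3387, y = 0.1253
  p-xylene: x = 0.1834, y = 0.0532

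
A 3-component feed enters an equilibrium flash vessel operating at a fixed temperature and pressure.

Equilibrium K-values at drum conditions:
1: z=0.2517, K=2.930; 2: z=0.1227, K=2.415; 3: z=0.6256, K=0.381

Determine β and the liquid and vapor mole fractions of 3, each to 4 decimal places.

Rachford–Rice: g(β) = Σ zᵢ(Kᵢ−1)/(1+β(Kᵢ−1)) = 0.
Check two-phase: ΣzᵢKᵢ = 1.2722 > 1 and Σzᵢ/Kᵢ = 1.7787 > 1, so g(0) = 0.2722 > 0 and g(1) = -0.7787 < 0.
Newton–Raphson from β = 0.5:
  β = 0.5000: g = -0.21192, g' = -0.8298 → β = 0.2446
  β = 0.2446: g = 0.00262, g' = -0.9011 → β = 0.2475
Converged at β = 0.2475.
Compositions from xᵢ = zᵢ/(1+β(Kᵢ−1)), yᵢ = Kᵢxᵢ:
  1: x = 0.1703, y = 0.4991
  2: x = 0.0909, y = 0.2195
  3: x = 0.7388, y = 0.2815

β = 0.2475, x_3 = 0.7388, y_3 = 0.2815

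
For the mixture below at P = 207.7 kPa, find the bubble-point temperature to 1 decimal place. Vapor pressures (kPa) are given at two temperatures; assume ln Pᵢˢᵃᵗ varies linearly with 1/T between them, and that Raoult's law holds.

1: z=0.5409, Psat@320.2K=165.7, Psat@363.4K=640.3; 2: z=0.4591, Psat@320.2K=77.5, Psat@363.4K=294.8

Bubble-point temperature: ΣzᵢPᵢˢᵃᵗ(T) = P. Interpolate ln Pᵢˢᵃᵗ = aᵢ + bᵢ/T.
  T = 320.2 K: ΣzᵢPᵢˢᵃᵗ = 125.21 kPa
  T = 363.4 K: ΣzᵢPᵢˢᵃᵗ = 481.68 kPa
  T = 341.8 K: ΣzᵢPᵢˢᵃᵗ = 256.26 kPa
  T = 331.0 K: ΣzᵢPᵢˢᵃᵗ = 181.23 kPa
  T = 336.4 K: ΣzᵢPᵢˢᵃᵗ = 216.10 kPa
  T = 333.7 K: ΣzᵢPᵢˢᵃᵗ = 198.04 kPa
  T = 335.0 K: ΣzᵢPᵢˢᵃᵗ = 206.58 kPa
Interpolating between 335.0 K and 336.4 K gives T ≈ 335.2 K.

T = 335.2 K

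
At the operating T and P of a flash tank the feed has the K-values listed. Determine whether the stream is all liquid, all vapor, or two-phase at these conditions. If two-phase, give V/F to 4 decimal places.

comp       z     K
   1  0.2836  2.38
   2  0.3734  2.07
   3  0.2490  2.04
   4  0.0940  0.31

ΣzᵢKᵢ = 1.9850; Σzᵢ/Kᵢ = 0.7248.
Since Σzᵢ/Kᵢ < 1 the mixture is above its dew point — single vapor phase.

all vapor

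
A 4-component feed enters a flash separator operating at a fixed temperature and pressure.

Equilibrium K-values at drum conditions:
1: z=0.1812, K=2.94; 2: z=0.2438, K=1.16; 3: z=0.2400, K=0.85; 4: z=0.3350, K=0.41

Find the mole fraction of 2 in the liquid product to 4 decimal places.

x_2 = 0.2340

Material balance + equilibrium reduce to Σ zᵢ(Kᵢ−1)/(1+ψ(Kᵢ−1)) = 0.
Feasibility: ΣzᵢKᵢ = 1.1569, Σzᵢ/Kᵢ = 1.3712 — both > 1, two phases present.
Iterate (Newton) starting at ψ = 0.5:
  ψ = 0.5000: g = -0.10471, g' = -0.4220 → ψ = 0.2519
  ψ = 0.2519: g = 0.00408, g' = -0.4802 → ψ = 0.2604
Converged at ψ = 0.2604.
Compositions from xᵢ = zᵢ/(1+ψ(Kᵢ−1)), yᵢ = Kᵢxᵢ:
  1: x = 0.1204, y = 0.3539
  2: x = 0.2340, y = 0.2715
  3: x = 0.2498, y = 0.2123
  4: x = 0.3958, y = 0.1623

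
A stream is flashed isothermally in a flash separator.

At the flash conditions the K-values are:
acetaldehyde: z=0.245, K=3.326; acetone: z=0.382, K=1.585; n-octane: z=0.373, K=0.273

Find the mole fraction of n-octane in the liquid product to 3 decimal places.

x_n-octane = 0.594

Newton–Raphson from ψ = 0.5:
  ψ = 0.500: g = 0.0103, g' = -0.848 → ψ = 0.512
Converged at ψ = 0.512.
Compositions from xᵢ = zᵢ/(1+ψ(Kᵢ−1)), yᵢ = Kᵢxᵢ:
  acetaldehyde: x = 0.112, y = 0.372
  acetone: x = 0.294, y = 0.466
  n-octane: x = 0.594, y = 0.162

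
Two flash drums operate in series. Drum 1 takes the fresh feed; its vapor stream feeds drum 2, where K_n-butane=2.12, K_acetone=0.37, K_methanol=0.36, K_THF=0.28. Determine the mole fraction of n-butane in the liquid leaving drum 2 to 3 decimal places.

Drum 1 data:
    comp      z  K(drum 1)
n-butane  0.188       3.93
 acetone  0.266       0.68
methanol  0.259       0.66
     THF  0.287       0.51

Drum 1:
Let ψ₁ = V/F and solve Σ zᵢ(Kᵢ−1)/(1+ψ₁(Kᵢ−1)) = 0.
Check two-phase: ΣzᵢKᵢ = 1.237 > 1 and Σzᵢ/Kᵢ = 1.394 > 1, so g(0) = 0.237 > 0 and g(1) = -0.394 < 0.
Iterate (Newton) starting at ψ₁ = 0.33:
  ψ₁ = 0.330: g = -0.0821, g' = -0.587 → ψ₁ = 0.190
  ψ₁ = 0.190: g = 0.0138, g' = -0.814 → ψ₁ = 0.207
  ψ₁ = 0.207: g = 0.0003, g' = -0.776 → ψ₁ = 0.208
Converged at ψ₁ = 0.208.
Drum-1 compositions:
  n-butane: x = 0.117, y = 0.459
  acetone: x = 0.285, y = 0.194
  methanol: x = 0.279, y = 0.184
  THF: x = 0.320, y = 0.163
Drum-2 feed = drum-1 vapor: z₂ = (0.4594, 0.1938, 0.1839, 0.1629).
Drum 2:
Rachford–Rice: g(ψ₂) = Σ zᵢ(Kᵢ−1)/(1+ψ₂(Kᵢ−1)) = 0.
Check two-phase: ΣzᵢKᵢ = 1.157 > 1 and Σzᵢ/Kᵢ = 1.833 > 1, so g(0) = 0.157 > 0 and g(1) = -0.833 < 0.
Newton–Raphson from ψ₂ = 0.5:
  ψ₂ = 0.500: g = -0.2048, g' = -0.770 → ψ₂ = 0.234
  ψ₂ = 0.234: g = -0.0150, g' = -0.694 → ψ₂ = 0.212
Converged at ψ₂ = 0.212.
  n-butane: x = 0.371, y = 0.787
  acetone: x = 0.224, y = 0.083
  methanol: x = 0.213, y = 0.077
  THF: x = 0.192, y = 0.054

x_n-butane (drum 2) = 0.371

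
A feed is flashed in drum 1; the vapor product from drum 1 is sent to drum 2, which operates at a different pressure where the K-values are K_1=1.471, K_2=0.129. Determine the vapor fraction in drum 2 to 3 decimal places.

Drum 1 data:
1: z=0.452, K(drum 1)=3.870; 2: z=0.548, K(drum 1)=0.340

V/F (drum 2) = 0.244

Drum 1:
Rachford–Rice: g(ψ₁) = Σ zᵢ(Kᵢ−1)/(1+ψ₁(Kᵢ−1)) = 0.
Feasibility: ΣzᵢKᵢ = 1.936, Σzᵢ/Kᵢ = 1.729 — both > 1, two phases present.
Binary case is linear: z₁(K₁−1)(1+ψ₁(K₂−1)) + z₂(K₂−1)(1+ψ₁(K₁−1)) = 0
⇒ ψ₁ = [z₁(K₁−1)+z₂(K₂−1)] / [−(K₁−1)(K₂−1)] = 0.9356/1.8942 = 0.494
Drum-1 compositions:
  1: x = 0.187, y = 0.724
  2: x = 0.813, y = 0.276
Drum-2 feed = drum-1 vapor: z₂ = (0.7236, 0.2764).
Drum 2:
Rachford–Rice: g(ψ₂) = Σ zᵢ(Kᵢ−1)/(1+ψ₂(Kᵢ−1)) = 0.
g(0) = ΣzᵢKᵢ − 1 = 0.100 and g(1) = 1 − Σzᵢ/Kᵢ = -1.635, so a root lies in (0, 1).
Newton–Raphson from ψ₂ = 0.44:
  ψ₂ = 0.440: g = -0.1081, g' = -0.661 → ψ₂ = 0.277
  ψ₂ = 0.277: g = -0.0157, g' = -0.490 → ψ₂ = 0.245
  ψ₂ = 0.245: g = -0.0004, g' = -0.468 → ψ₂ = 0.244
Converged at ψ₂ = 0.244.
  1: x = 0.649, y = 0.955
  2: x = 0.351, y = 0.045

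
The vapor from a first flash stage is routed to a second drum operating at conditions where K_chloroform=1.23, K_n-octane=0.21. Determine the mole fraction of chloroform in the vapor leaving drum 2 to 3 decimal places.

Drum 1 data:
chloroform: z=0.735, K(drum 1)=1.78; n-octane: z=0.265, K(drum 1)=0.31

Drum 1:
Let ψ₁ = V/F and solve Σ zᵢ(Kᵢ−1)/(1+ψ₁(Kᵢ−1)) = 0.
Feasibility: ΣzᵢKᵢ = 1.390, Σzᵢ/Kᵢ = 1.268 — both > 1, two phases present.
Binary case is linear: z₁(K₁−1)(1+ψ₁(K₂−1)) + z₂(K₂−1)(1+ψ₁(K₁−1)) = 0
⇒ ψ₁ = [z₁(K₁−1)+z₂(K₂−1)] / [−(K₁−1)(K₂−1)] = 0.3905/0.5382 = 0.725
Drum-1 compositions:
  chloroform: x = 0.469, y = 0.836
  n-octane: x = 0.531, y = 0.164
Drum-2 feed = drum-1 vapor: z₂ = (0.8355, 0.1645).
Drum 2:
Let ψ₂ = V/F and solve Σ zᵢ(Kᵢ−1)/(1+ψ₂(Kᵢ−1)) = 0.
Feasibility: ΣzᵢKᵢ = 1.062, Σzᵢ/Kᵢ = 1.463 — both > 1, two phases present.
Binary case is linear: z₁(K₁−1)(1+ψ₂(K₂−1)) + z₂(K₂−1)(1+ψ₂(K₁−1)) = 0
⇒ ψ₂ = [z₁(K₁−1)+z₂(K₂−1)] / [−(K₁−1)(K₂−1)] = 0.0622/0.1817 = 0.342
  chloroform: x = 0.775, y = 0.953
  n-octane: x = 0.225, y = 0.047

y_chloroform (drum 2) = 0.953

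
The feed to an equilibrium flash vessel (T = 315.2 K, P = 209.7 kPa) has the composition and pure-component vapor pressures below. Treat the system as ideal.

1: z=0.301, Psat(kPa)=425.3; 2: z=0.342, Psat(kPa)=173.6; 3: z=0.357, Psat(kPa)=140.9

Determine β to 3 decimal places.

Raoult's law: Kᵢ = Pᵢˢᵃᵗ/P = Pᵢˢᵃᵗ/209.7.
  K_1 = 425.3/209.7 = 2.02814, K_2 = 173.6/209.7 = 0.82785, K_3 = 140.9/209.7 = 0.67191
Material balance + equilibrium reduce to Σ zᵢ(Kᵢ−1)/(1+β(Kᵢ−1)) = 0.
g(0) = ΣzᵢKᵢ − 1 = 0.133 and g(1) = 1 − Σzᵢ/Kᵢ = -0.093, so a root lies in (0, 1).
Newton iteration, β⁰ = 0.46:
  β = 0.460: g = 0.0082, g' = -0.212 → β = 0.499
Converged at β = 0.499.

β = 0.499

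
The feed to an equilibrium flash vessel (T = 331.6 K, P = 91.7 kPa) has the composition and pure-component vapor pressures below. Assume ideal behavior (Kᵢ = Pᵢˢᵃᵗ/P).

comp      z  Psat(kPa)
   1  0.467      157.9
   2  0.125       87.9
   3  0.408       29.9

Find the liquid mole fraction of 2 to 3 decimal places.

Raoult's law: Kᵢ = Pᵢˢᵃᵗ/P = Pᵢˢᵃᵗ/91.7.
  K_1 = 157.9/91.7 = 1.72192, K_2 = 87.9/91.7 = 0.95856, K_3 = 29.9/91.7 = 0.32606
Newton–Raphson from V/F = 0.36:
  V/F = 0.360: g = -0.1007, g' = -0.477 → V/F = 0.149
  V/F = 0.149: g = -0.0063, g' = -0.428 → V/F = 0.134
Converged at V/F = 0.134.
Compositions from xᵢ = zᵢ/(1+V/F(Kᵢ−1)), yᵢ = Kᵢxᵢ:
  1: x = 0.426, y = 0.733
  2: x = 0.126, y = 0.120
  3: x = 0.448, y = 0.146

x_2 = 0.126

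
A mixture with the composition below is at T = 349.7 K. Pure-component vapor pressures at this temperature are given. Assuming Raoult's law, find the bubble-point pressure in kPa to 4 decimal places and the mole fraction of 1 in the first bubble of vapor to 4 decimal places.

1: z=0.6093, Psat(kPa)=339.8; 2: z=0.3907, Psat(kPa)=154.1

Pbub = 267.2470 kPa, y_1 = 0.7747

At the bubble point ψ → 0, so ΣzᵢKᵢ = 1 with Kᵢ = Pᵢˢᵃᵗ/P ⇒ P = ΣzᵢPᵢˢᵃᵗ.
P = 0.6093·339.8 + 0.3907·154.1 = 267.2470 kPa
yᵢ = zᵢPᵢˢᵃᵗ/P ⇒ y_1 = 0.6093·339.8/267.2470 = 0.7747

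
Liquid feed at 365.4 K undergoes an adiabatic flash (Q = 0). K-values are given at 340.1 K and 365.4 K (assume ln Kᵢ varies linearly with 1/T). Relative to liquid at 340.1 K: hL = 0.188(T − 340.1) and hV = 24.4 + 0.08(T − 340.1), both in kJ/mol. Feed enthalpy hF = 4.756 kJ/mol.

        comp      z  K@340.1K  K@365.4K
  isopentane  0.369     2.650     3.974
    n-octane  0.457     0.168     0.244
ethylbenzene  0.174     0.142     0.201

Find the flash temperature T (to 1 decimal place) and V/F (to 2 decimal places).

T = 348.0 K, V/F = 0.14

Adiabatic flash: solve Rachford–Rice at each trial T, then check hF = ψ·hV(T) + (1−ψ)·hL(T).
  T = 340.1 K: K = (2.650, 0.168, 0.142), RR gives ψ = 0.057, H_out = 1.398 kJ/mol
  T = 365.4 K: K = (3.974, 0.244, 0.201), RR gives ψ = 0.268, H_out = 10.570 kJ/mol
  T = 352.8 K: K = (3.271, 0.204, 0.170), RR gives ψ = 0.180, H_out = 6.541 kJ/mol
  T = 346.5 K: K = (2.953, 0.186, 0.156), RR gives ψ = 0.125, H_out = 4.176 kJ/mol
  T = 349.6 K: K = (3.107, 0.195, 0.163), RR gives ψ = 0.154, H_out = 5.377 kJ/mol
  T = 348.1 K: K = (3.032, 0.190, 0.159), RR gives ψ = 0.140, H_out = 4.806 kJ/mol
Linear interpolation between T = 346.5 (H_out = 4.176) and T = 348.1 (H_out = 4.806) on hF = 4.756 gives T ≈ 348.0 K, at which ψ = 0.14.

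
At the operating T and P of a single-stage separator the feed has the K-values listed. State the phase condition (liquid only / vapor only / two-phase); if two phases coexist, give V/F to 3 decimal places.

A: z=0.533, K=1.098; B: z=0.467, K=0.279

ΣzᵢKᵢ = 0.716; Σzᵢ/Kᵢ = 2.159.
Since ΣzᵢKᵢ < 1 the mixture is below its bubble point — single liquid phase.

liquid only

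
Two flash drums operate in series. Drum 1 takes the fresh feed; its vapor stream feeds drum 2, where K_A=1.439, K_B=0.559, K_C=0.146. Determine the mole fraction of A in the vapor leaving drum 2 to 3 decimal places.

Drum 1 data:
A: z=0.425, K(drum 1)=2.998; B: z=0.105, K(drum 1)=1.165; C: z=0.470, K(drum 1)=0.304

Drum 1:
Material balance + equilibrium reduce to Σ zᵢ(Kᵢ−1)/(1+ψ₁(Kᵢ−1)) = 0.
Feasibility: ΣzᵢKᵢ = 1.539, Σzᵢ/Kᵢ = 1.778 — both > 1, two phases present.
Newton iteration, ψ₁⁰ = 0.5:
  ψ₁ = 0.500: g = -0.0609, g' = -0.963 → ψ₁ = 0.437
  ψ₁ = 0.437: g = -0.0003, g' = -0.956 → ψ₁ = 0.436
Converged at ψ₁ = 0.436.
Drum-1 compositions:
  A: x = 0.227, y = 0.681
  B: x = 0.098, y = 0.114
  C: x = 0.675, y = 0.205
Drum-2 feed = drum-1 vapor: z₂ = (0.6807, 0.1141, 0.2052).
Drum 2:
Material balance + equilibrium reduce to Σ zᵢ(Kᵢ−1)/(1+ψ₂(Kᵢ−1)) = 0.
Check two-phase: ΣzᵢKᵢ = 1.073 > 1 and Σzᵢ/Kᵢ = 2.083 > 1, so g(0) = 0.073 > 0 and g(1) = -1.083 < 0.
Iterate (Newton) starting at ψ₂ = 0.5:
  ψ₂ = 0.500: g = -0.1254, g' = -0.581 → ψ₂ = 0.284
  ψ₂ = 0.284: g = -0.0232, g' = -0.394 → ψ₂ = 0.225
  ψ₂ = 0.225: g = -0.0009, g' = -0.365 → ψ₂ = 0.223
Converged at ψ₂ = 0.223.
  A: x = 0.620, y = 0.892
  B: x = 0.127, y = 0.071
  C: x = 0.253, y = 0.037

y_A (drum 2) = 0.892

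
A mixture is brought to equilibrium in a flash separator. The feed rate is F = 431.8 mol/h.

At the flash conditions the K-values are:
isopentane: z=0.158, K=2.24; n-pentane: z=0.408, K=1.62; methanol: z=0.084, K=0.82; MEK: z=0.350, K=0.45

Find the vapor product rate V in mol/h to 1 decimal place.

Let β = V/F and solve Σ zᵢ(Kᵢ−1)/(1+β(Kᵢ−1)) = 0.
Feasibility: ΣzᵢKᵢ = 1.241, Σzᵢ/Kᵢ = 1.203 — both > 1, two phases present.
Newton iteration, β⁰ = 0.5:
  β = 0.500: g = 0.0319, g' = -0.389 → β = 0.582
  β = 0.582: g = -0.0004, g' = -0.399 → β = 0.581
Converged at β = 0.581.
Then V = β·F = 0.5812·431.8 = 250.9 mol/h and L = F − V = 180.9 mol/h.

V = 250.9 mol/h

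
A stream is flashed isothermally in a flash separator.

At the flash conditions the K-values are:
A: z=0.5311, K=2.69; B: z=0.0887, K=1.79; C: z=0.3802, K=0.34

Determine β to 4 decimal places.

Newton iteration, β⁰ = 0.5:
  β = 0.5000: g = 0.16219, g' = -0.8430 → β = 0.6924
  β = 0.6924: g = -0.00322, g' = -0.9069 → β = 0.6888
Converged at β = 0.6888.

β = 0.6888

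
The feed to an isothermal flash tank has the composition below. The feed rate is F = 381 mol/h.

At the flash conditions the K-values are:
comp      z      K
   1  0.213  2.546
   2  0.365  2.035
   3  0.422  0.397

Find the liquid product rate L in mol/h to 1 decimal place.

Iterate (Newton) starting at ψ = 0.57:
  ψ = 0.570: g = 0.0249, g' = -0.655 → ψ = 0.608
Converged at ψ = 0.608.
Then V = ψ·F = 0.6078·381 = 231.6 mol/h and L = F − V = 149.4 mol/h.

L = 149.4 mol/h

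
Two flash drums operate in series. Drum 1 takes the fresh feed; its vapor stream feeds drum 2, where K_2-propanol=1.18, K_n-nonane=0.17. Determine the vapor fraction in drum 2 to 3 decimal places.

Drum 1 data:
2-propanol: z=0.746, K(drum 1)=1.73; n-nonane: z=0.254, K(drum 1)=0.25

Drum 1:
Material balance + equilibrium reduce to Σ zᵢ(Kᵢ−1)/(1+ψ₁(Kᵢ−1)) = 0.
g(0) = ΣzᵢKᵢ − 1 = 0.354 and g(1) = 1 − Σzᵢ/Kᵢ = -0.447, so a root lies in (0, 1).
Binary case is linear: z₁(K₁−1)(1+ψ₁(K₂−1)) + z₂(K₂−1)(1+ψ₁(K₁−1)) = 0
⇒ ψ₁ = [z₁(K₁−1)+z₂(K₂−1)] / [−(K₁−1)(K₂−1)] = 0.3541/0.5475 = 0.647
Drum-1 compositions:
  2-propanol: x = 0.507, y = 0.877
  n-nonane: x = 0.493, y = 0.123
Drum-2 feed = drum-1 vapor: z₂ = (0.8767, 0.1233).
Drum 2:
Let ψ₂ = V/F and solve Σ zᵢ(Kᵢ−1)/(1+ψ₂(Kᵢ−1)) = 0.
g(0) = ΣzᵢKᵢ − 1 = 0.055 and g(1) = 1 − Σzᵢ/Kᵢ = -0.468, so a root lies in (0, 1).
Binary case is linear: z₁(K₁−1)(1+ψ₂(K₂−1)) + z₂(K₂−1)(1+ψ₂(K₁−1)) = 0
⇒ ψ₂ = [z₁(K₁−1)+z₂(K₂−1)] / [−(K₁−1)(K₂−1)] = 0.0555/0.1494 = 0.371
  2-propanol: x = 0.822, y = 0.970
  n-nonane: x = 0.178, y = 0.030

V/F (drum 2) = 0.371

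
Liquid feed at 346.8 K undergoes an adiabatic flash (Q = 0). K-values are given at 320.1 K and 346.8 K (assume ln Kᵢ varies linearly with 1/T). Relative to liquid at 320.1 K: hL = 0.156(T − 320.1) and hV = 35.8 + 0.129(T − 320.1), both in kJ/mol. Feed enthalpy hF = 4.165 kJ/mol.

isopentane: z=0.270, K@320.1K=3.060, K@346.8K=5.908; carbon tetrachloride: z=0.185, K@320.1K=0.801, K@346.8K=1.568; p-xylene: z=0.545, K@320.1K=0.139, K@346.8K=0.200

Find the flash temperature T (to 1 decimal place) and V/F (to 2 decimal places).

Adiabatic flash: solve Rachford–Rice at each trial T, then check hF = ψ·hV(T) + (1−ψ)·hL(T).
  T = 320.1 K: K = (3.060, 0.801, 0.139), RR gives ψ = 0.034, H_out = 1.201 kJ/mol
  T = 346.8 K: K = (5.908, 1.568, 0.200), RR gives ψ = 0.331, H_out = 15.783 kJ/mol
  T = 333.5 K: K = (4.314, 1.137, 0.168), RR gives ψ = 0.212, H_out = 9.596 kJ/mol
  T = 326.8 K: K = (3.646, 0.958, 0.153), RR gives ψ = 0.133, H_out = 5.794 kJ/mol
  T = 323.5 K: K = (3.348, 0.878, 0.146), RR gives ψ = 0.088, H_out = 3.656 kJ/mol
  T = 325.1 K: K = (3.490, 0.916, 0.149), RR gives ψ = 0.110, H_out = 4.719 kJ/mol
Linear interpolation between T = 323.5 (H_out = 3.656) and T = 325.1 (H_out = 4.719) on hF = 4.165 gives T ≈ 324.3 K, at which ψ = 0.10.

T = 324.3 K, V/F = 0.10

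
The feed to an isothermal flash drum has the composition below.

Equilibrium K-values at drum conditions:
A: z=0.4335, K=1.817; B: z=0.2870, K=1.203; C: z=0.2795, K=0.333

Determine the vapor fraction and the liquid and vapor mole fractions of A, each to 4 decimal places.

ψ = 0.5551, x_A = 0.2982, y_A = 0.5419

Rachford–Rice: g(ψ) = Σ zᵢ(Kᵢ−1)/(1+ψ(Kᵢ−1)) = 0.
Check two-phase: ΣzᵢKᵢ = 1.2260 > 1 and Σzᵢ/Kᵢ = 1.3165 > 1, so g(0) = 0.2260 > 0 and g(1) = -0.3165 < 0.
Iterate (Newton) starting at ψ = 0.58:
  ψ = 0.5800: g = -0.01163, g' = -0.4734 → ψ = 0.5554
  ψ = 0.5554: g = -0.00017, g' = -0.4602 → ψ = 0.5551
Converged at ψ = 0.5551.
Compositions from xᵢ = zᵢ/(1+ψ(Kᵢ−1)), yᵢ = Kᵢxᵢ:
  A: x = 0.2982, y = 0.5419
  B: x = 0.2579, y = 0.3103
  C: x = 0.4438, y = 0.1478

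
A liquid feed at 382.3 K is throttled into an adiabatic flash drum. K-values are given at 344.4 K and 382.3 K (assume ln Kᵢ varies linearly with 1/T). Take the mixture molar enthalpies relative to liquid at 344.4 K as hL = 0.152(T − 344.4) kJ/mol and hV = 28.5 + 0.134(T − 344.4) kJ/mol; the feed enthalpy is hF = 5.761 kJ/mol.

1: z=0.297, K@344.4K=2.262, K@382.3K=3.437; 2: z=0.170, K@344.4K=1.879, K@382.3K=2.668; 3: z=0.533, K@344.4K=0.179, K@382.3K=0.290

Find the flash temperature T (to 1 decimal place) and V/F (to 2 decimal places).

T = 351.2 K, V/F = 0.17

Adiabatic flash: solve Rachford–Rice at each trial T, then check hF = ψ·hV(T) + (1−ψ)·hL(T).
  T = 344.4 K: K = (2.262, 1.879, 0.179), RR gives ψ = 0.093, H_out = 2.645 kJ/mol
  T = 382.3 K: K = (3.437, 2.668, 0.290), RR gives ψ = 0.407, H_out = 17.084 kJ/mol
  T = 363.4 K: K = (2.820, 2.261, 0.231), RR gives ψ = 0.275, H_out = 10.619 kJ/mol
  T = 353.9 K: K = (2.533, 2.066, 0.204), RR gives ψ = 0.193, H_out = 6.923 kJ/mol
  T = 349.1 K: K = (2.394, 1.971, 0.191), RR gives ψ = 0.146, H_out = 4.855 kJ/mol
  T = 351.5 K: K = (2.463, 2.018, 0.197), RR gives ψ = 0.170, H_out = 5.910 kJ/mol
Linear interpolation between T = 349.1 (H_out = 4.855) and T = 351.5 (H_out = 5.910) on hF = 5.761 gives T ≈ 351.2 K, at which ψ = 0.17.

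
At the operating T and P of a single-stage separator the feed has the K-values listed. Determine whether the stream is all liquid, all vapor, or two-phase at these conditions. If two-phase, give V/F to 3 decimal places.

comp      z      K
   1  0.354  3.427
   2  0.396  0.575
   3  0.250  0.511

ΣzᵢKᵢ = 1.569; Σzᵢ/Kᵢ = 1.281.
Both exceed 1, so a two-phase solution exists.
Let ψ = V/F and solve Σ zᵢ(Kᵢ−1)/(1+ψ(Kᵢ−1)) = 0.
Newton–Raphson from ψ = 0.5:
  ψ = 0.500: g = 0.0126, g' = -0.646 → ψ = 0.520
Converged at ψ = 0.520.

two-phase, V/F = 0.520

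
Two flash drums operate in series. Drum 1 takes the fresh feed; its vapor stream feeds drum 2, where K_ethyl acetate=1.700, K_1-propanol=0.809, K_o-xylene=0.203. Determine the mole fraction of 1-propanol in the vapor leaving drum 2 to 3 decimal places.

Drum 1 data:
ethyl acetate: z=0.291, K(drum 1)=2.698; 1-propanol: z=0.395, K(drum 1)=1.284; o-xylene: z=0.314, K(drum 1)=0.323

y_1-propanol (drum 2) = 0.367

Drum 1:
Material balance + equilibrium reduce to Σ zᵢ(Kᵢ−1)/(1+ψ₁(Kᵢ−1)) = 0.
g(0) = ΣzᵢKᵢ − 1 = 0.394 and g(1) = 1 − Σzᵢ/Kᵢ = -0.388, so a root lies in (0, 1).
Iterate (Newton) starting at ψ₁ = 0.5:
  ψ₁ = 0.500: g = 0.0441, g' = -0.599 → ψ₁ = 0.574
  ψ₁ = 0.574: g = -0.0008, g' = -0.624 → ψ₁ = 0.572
Converged at ψ₁ = 0.572.
Drum-1 compositions:
  ethyl acetate: x = 0.148, y = 0.398
  1-propanol: x = 0.340, y = 0.436
  o-xylene: x = 0.513, y = 0.166
Drum-2 feed = drum-1 vapor: z₂ = (0.3981, 0.4363, 0.1656).
Drum 2:
Rachford–Rice: g(ψ₂) = Σ zᵢ(Kᵢ−1)/(1+ψ₂(Kᵢ−1)) = 0.
Check two-phase: ΣzᵢKᵢ = 1.063 > 1 and Σzᵢ/Kᵢ = 1.589 > 1, so g(0) = 0.063 > 0 and g(1) = -0.589 < 0.
Iterate (Newton) starting at ψ₂ = 0.5:
  ψ₂ = 0.500: g = -0.1051, g' = -0.417 → ψ₂ = 0.248
  ψ₂ = 0.248: g = -0.0145, g' = -0.323 → ψ₂ = 0.203
Converged at ψ₂ = 0.203.
  ethyl acetate: x = 0.349, y = 0.593
  1-propanol: x = 0.454, y = 0.367
  o-xylene: x = 0.197, y = 0.040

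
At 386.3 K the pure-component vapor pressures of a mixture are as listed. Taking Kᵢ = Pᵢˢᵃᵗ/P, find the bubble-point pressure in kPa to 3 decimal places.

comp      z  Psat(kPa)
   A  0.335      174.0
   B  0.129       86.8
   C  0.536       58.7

Pbub = 100.950 kPa

At the bubble point ψ → 0, so ΣzᵢKᵢ = 1 with Kᵢ = Pᵢˢᵃᵗ/P ⇒ P = ΣzᵢPᵢˢᵃᵗ.
P = 0.335·174.0 + 0.129·86.8 + 0.536·58.7 = 100.950 kPa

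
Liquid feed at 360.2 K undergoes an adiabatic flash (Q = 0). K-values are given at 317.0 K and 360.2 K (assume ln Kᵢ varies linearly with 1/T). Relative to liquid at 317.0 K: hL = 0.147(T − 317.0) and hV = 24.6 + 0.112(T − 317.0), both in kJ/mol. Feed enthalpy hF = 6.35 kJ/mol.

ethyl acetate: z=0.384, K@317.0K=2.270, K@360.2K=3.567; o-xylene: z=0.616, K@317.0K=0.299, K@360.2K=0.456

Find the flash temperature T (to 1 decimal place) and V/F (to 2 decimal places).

T = 328.5 K, V/F = 0.19

Adiabatic flash: solve Rachford–Rice at each trial T, then check hF = ψ·hV(T) + (1−ψ)·hL(T).
  T = 317.0 K: K = (2.270, 0.299), RR gives ψ = 0.063, H_out = 1.544 kJ/mol
  T = 360.2 K: K = (3.567, 0.456), RR gives ψ = 0.466, H_out = 17.107 kJ/mol
  T = 338.6 K: K = (2.887, 0.374), RR gives ψ = 0.287, H_out = 10.023 kJ/mol
  T = 327.8 K: K = (2.570, 0.336), RR gives ψ = 0.186, H_out = 6.087 kJ/mol
  T = 333.2 K: K = (2.726, 0.355), RR gives ψ = 0.238, H_out = 8.110 kJ/mol
  T = 330.5 K: K = (2.648, 0.345), RR gives ψ = 0.213, H_out = 7.114 kJ/mol
  T = 329.1 K: K = (2.607, 0.340), RR gives ψ = 0.199, H_out = 6.586 kJ/mol
Linear interpolation between T = 327.8 (H_out = 6.087) and T = 329.1 (H_out = 6.586) on hF = 6.35 gives T ≈ 328.5 K, at which ψ = 0.19.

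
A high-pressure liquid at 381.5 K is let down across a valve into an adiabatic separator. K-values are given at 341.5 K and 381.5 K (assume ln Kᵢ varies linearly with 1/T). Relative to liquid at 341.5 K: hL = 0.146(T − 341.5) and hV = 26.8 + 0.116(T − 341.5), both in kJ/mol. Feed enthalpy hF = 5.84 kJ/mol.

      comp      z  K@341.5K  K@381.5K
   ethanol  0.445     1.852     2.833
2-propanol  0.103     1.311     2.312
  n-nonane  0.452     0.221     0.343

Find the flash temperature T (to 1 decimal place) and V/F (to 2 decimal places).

T = 346.8 K, V/F = 0.19

Adiabatic flash: solve Rachford–Rice at each trial T, then check hF = ψ·hV(T) + (1−ψ)·hL(T).
  T = 341.5 K: K = (1.852, 1.311, 0.221), RR gives ψ = 0.098, H_out = 2.617 kJ/mol
  T = 381.5 K: K = (2.833, 2.312, 0.343), RR gives ψ = 0.572, H_out = 20.473 kJ/mol
  T = 361.5 K: K = (2.318, 1.769, 0.279), RR gives ψ = 0.383, H_out = 12.966 kJ/mol
  T = 351.5 K: K = (2.078, 1.529, 0.249), RR gives ψ = 0.261, H_out = 8.382 kJ/mol
  T = 346.5 K: K = (1.964, 1.417, 0.235), RR gives ψ = 0.186, H_out = 5.697 kJ/mol
  T = 349.0 K: K = (2.021, 1.473, 0.242), RR gives ψ = 0.225, H_out = 7.081 kJ/mol
  T = 347.8 K: K = (1.993, 1.446, 0.238), RR gives ψ = 0.207, H_out = 6.428 kJ/mol
Linear interpolation between T = 346.5 (H_out = 5.697) and T = 347.8 (H_out = 6.428) on hF = 5.84 gives T ≈ 346.8 K, at which ψ = 0.19.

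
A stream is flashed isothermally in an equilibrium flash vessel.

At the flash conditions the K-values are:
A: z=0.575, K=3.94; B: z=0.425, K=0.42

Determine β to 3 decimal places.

Let β = V/F and solve Σ zᵢ(Kᵢ−1)/(1+β(Kᵢ−1)) = 0.
g(0) = ΣzᵢKᵢ − 1 = 1.444 and g(1) = 1 − Σzᵢ/Kᵢ = -0.158, so a root lies in (0, 1).
Binary case is linear: z₁(K₁−1)(1+β(K₂−1)) + z₂(K₂−1)(1+β(K₁−1)) = 0
⇒ β = [z₁(K₁−1)+z₂(K₂−1)] / [−(K₁−1)(K₂−1)] = 1.4440/1.7052 = 0.847

β = 0.847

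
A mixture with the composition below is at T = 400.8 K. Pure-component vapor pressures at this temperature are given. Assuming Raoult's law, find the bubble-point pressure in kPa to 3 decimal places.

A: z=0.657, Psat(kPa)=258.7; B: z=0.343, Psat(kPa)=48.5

At the bubble point ψ → 0, so ΣzᵢKᵢ = 1 with Kᵢ = Pᵢˢᵃᵗ/P ⇒ P = ΣzᵢPᵢˢᵃᵗ.
P = 0.657·258.7 + 0.343·48.5 = 186.601 kPa

Pbub = 186.601 kPa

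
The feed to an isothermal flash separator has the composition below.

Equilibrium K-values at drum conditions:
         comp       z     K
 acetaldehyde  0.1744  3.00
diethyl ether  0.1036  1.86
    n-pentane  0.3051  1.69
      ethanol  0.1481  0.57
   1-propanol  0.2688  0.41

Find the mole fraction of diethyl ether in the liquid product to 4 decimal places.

x_diethyl ether = 0.0659

Rachford–Rice: g(ψ) = Σ zᵢ(Kᵢ−1)/(1+ψ(Kᵢ−1)) = 0.
Feasibility: ΣzᵢKᵢ = 1.4261, Σzᵢ/Kᵢ = 1.2098 — both > 1, two phases present.
Iterate (Newton) starting at ψ = 0.51:
  ψ = 0.5100: g = 0.08190, g' = -0.5238 → ψ = 0.6664
  ψ = 0.6664: g = -0.00022, g' = -0.5352 → ψ = 0.6659
Converged at ψ = 0.6659.
Compositions from xᵢ = zᵢ/(1+ψ(Kᵢ−1)), yᵢ = Kᵢxᵢ:
  acetaldehyde: x = 0.0748, y = 0.2244
  diethyl ether: x = 0.0659, y = 0.1225
  n-pentane: x = 0.2090, y = 0.3533
  ethanol: x = 0.2075, y = 0.1183
  1-propanol: x = 0.4428, y = 0.1815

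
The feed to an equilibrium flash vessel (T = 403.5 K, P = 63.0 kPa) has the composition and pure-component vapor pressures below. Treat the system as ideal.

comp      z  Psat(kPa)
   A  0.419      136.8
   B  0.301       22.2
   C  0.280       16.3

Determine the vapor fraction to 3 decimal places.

ψ = 0.109

Raoult's law: Kᵢ = Pᵢˢᵃᵗ/P = Pᵢˢᵃᵗ/63.0.
  K_A = 136.8/63.0 = 2.17143, K_B = 22.2/63.0 = 0.35238, K_C = 16.3/63.0 = 0.25873
Rachford–Rice: g(ψ) = Σ zᵢ(Kᵢ−1)/(1+ψ(Kᵢ−1)) = 0.
g(0) = ΣzᵢKᵢ − 1 = 0.088 and g(1) = 1 − Σzᵢ/Kᵢ = -1.129, so a root lies in (0, 1).
Newton–Raphson from ψ = 0.42:
  ψ = 0.420: g = -0.2402, g' = -0.821 → ψ = 0.127
  ψ = 0.127: g = -0.0146, g' = -0.773 → ψ = 0.109
Converged at ψ = 0.109.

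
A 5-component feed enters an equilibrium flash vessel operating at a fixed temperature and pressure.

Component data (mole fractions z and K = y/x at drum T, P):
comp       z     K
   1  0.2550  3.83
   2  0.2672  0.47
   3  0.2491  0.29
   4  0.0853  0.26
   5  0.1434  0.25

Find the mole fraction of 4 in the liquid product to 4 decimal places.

Let ψ = V/F and solve Σ zᵢ(Kᵢ−1)/(1+ψ(Kᵢ−1)) = 0.
Feasibility: ΣzᵢKᵢ = 1.2325, Σzᵢ/Kᵢ = 2.3957 — both > 1, two phases present.
Newton–Raphson from ψ = 0.64:
  ψ = 0.6400: g = -0.60850, g' = -1.3190 → ψ = 0.1787
  ψ = 0.1787: g = -0.07662, g' = -1.3268 → ψ = 0.1209
  ψ = 0.1209: g = 0.00527, g' = -1.5235 → ψ = 0.1244
Converged at ψ = 0.1244.
Compositions from xᵢ = zᵢ/(1+ψ(Kᵢ−1)), yᵢ = Kᵢxᵢ:
  1: x = 0.1886, y = 0.7223
  2: x = 0.2861, y = 0.1344
  3: x = 0.2732, y = 0.0792
  4: x = 0.0939, y = 0.0244
  5: x = 0.1582, y = 0.0395

x_4 = 0.0939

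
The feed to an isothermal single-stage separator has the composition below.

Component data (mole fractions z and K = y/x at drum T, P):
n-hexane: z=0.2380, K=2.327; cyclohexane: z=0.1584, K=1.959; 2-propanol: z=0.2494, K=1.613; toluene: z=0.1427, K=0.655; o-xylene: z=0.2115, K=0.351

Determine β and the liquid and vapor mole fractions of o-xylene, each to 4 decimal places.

β = 0.7803, x_o-xylene = 0.4285, y_o-xylene = 0.1504

Material balance + equilibrium reduce to Σ zᵢ(Kᵢ−1)/(1+β(Kᵢ−1)) = 0.
Check two-phase: ΣzᵢKᵢ = 1.4341 > 1 and Σzᵢ/Kᵢ = 1.1582 > 1, so g(0) = 0.4341 > 0 and g(1) = -0.1582 < 0.
Newton iteration, β⁰ = 0.5:
  β = 0.5000: g = 0.14685, g' = -0.4929 → β = 0.7979
  β = 0.7979: g = -0.01049, g' = -0.6034 → β = 0.7805
  β = 0.7805: g = -0.00012, g' = -0.5893 → β = 0.7803
Converged at β = 0.7803.
Compositions from xᵢ = zᵢ/(1+β(Kᵢ−1)), yᵢ = Kᵢxᵢ:
  n-hexane: x = 0.1169, y = 0.2721
  cyclohexane: x = 0.0906, y = 0.1775
  2-propanol: x = 0.1687, y = 0.2721
  toluene: x = 0.1953, y = 0.1279
  o-xylene: x = 0.4285, y = 0.1504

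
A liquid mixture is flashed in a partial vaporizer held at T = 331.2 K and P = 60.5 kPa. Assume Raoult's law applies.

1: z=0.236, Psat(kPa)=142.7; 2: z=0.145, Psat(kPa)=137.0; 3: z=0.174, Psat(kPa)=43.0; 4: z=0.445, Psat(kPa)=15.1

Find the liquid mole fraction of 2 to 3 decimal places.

Raoult's law: Kᵢ = Pᵢˢᵃᵗ/P = Pᵢˢᵃᵗ/60.5.
  K_1 = 142.7/60.5 = 2.35868, K_2 = 137.0/60.5 = 2.26446, K_3 = 43.0/60.5 = 0.71074, K_4 = 15.1/60.5 = 0.24959
Iterate (Newton) starting at V/F = 0.47:
  V/F = 0.470: g = -0.2634, g' = -0.871 → V/F = 0.168
  V/F = 0.168: g = -0.0224, g' = -0.791 → V/F = 0.139
Converged at V/F = 0.139.
Compositions from xᵢ = zᵢ/(1+V/F(Kᵢ−1)), yᵢ = Kᵢxᵢ:
  1: x = 0.198, y = 0.468
  2: x = 0.123, y = 0.279
  3: x = 0.181, y = 0.129
  4: x = 0.497, y = 0.124

x_2 = 0.123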